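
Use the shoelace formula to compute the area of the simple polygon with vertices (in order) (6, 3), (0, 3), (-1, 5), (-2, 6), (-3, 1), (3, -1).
Area = 28

Shoelace formula: Area = (1/2) |Σ_i (x_i · y_{i+1} − x_{i+1} · y_i)| (indices mod n). Compute each cross term:
  (6)(3) − (0)(3) = 18
  (0)(5) − (-1)(3) = 3
  (-1)(6) − (-2)(5) = 4
  (-2)(1) − (-3)(6) = 16
  (-3)(-1) − (3)(1) = 0
  (3)(3) − (6)(-1) = 15
Sum = 56, so (signed) Area = 56/2 = 28, |Area| = 28.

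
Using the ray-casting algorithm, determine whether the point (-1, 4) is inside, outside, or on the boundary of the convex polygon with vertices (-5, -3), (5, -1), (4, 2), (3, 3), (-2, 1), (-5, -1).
The point (-1, 4) lies strictly outside the polygon

Cast a horizontal ray to the right from the query point and count how many polygon edges it crosses (each edge strictly once or zero times, handled with the usual half-open convention). 
Parity of crossings → even ⇒ outside.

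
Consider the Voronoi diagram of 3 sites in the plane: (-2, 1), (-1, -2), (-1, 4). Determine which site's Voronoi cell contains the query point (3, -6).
Nearest site = (-1, -2)

The Voronoi cell of site s contains exactly those query points closer to s than to any other site. Compute squared distances from q = (3, -6) to each site:
  (-1 − 3)² + (-2 − -6)² = 32
  (-2 − 3)² + (1 − -6)² = 74
  (-1 − 3)² + (4 − -6)² = 116
Minimum is attained by (-1, -2), so q lies in its Voronoi cell.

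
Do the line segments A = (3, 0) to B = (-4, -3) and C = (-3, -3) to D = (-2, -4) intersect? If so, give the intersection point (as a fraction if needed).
No (intersection of containing lines falls outside at least one segment)

Parametrize and solve: t = 9/10, s = -3/10. At least one of these is outside [0, 1], so the segments do not intersect.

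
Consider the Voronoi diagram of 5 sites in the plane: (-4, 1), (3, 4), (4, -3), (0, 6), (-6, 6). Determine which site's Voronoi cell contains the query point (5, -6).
Nearest site = (4, -3)

The Voronoi cell of site s contains exactly those query points closer to s than to any other site. Compute squared distances from q = (5, -6) to each site:
  (4 − 5)² + (-3 − -6)² = 10
  (3 − 5)² + (4 − -6)² = 104
  (-4 − 5)² + (1 − -6)² = 130
  (0 − 5)² + (6 − -6)² = 169
  (-6 − 5)² + (6 − -6)² = 265
Minimum is attained by (4, -3), so q lies in its Voronoi cell.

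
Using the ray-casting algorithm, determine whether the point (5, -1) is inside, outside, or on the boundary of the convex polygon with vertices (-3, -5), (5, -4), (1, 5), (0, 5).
The point (5, -1) lies strictly outside the polygon

Cast a horizontal ray to the right from the query point and count how many polygon edges it crosses (each edge strictly once or zero times, handled with the usual half-open convention). 
Parity of crossings → even ⇒ outside.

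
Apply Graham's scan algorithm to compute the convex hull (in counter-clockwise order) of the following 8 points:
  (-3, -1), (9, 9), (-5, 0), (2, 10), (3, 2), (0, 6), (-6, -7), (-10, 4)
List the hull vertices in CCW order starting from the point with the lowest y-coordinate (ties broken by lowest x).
Hull (CCW) = [(-6, -7), (3, 2), (9, 9), (2, 10), (-10, 4)]

Graham scan procedure:
  1. Find the pivot p₀ = point with lowest y (tie → lowest x): (-6, -7).
  2. Sort the remaining points by polar angle around p₀.
  3. Walk through sorted points, maintaining a stack; pop the top while the last three entries make a non-left turn (cross product ≤ 0).
  4. Final stack is the convex hull in CCW order: (-6, -7), (3, 2), (9, 9), (2, 10), (-10, 4).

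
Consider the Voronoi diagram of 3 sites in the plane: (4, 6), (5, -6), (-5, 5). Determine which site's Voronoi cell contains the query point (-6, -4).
Nearest site = (-5, 5)

The Voronoi cell of site s contains exactly those query points closer to s than to any other site. Compute squared distances from q = (-6, -4) to each site:
  (-5 − -6)² + (5 − -4)² = 82
  (5 − -6)² + (-6 − -4)² = 125
  (4 − -6)² + (6 − -4)² = 200
Minimum is attained by (-5, 5), so q lies in its Voronoi cell.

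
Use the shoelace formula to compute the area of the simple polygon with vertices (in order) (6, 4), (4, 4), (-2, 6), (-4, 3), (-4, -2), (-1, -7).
Area = 71

Shoelace formula: Area = (1/2) |Σ_i (x_i · y_{i+1} − x_{i+1} · y_i)| (indices mod n). Compute each cross term:
  (6)(4) − (4)(4) = 8
  (4)(6) − (-2)(4) = 32
  (-2)(3) − (-4)(6) = 18
  (-4)(-2) − (-4)(3) = 20
  (-4)(-7) − (-1)(-2) = 26
  (-1)(4) − (6)(-7) = 38
Sum = 142, so (signed) Area = 142/2 = 71, |Area| = 71.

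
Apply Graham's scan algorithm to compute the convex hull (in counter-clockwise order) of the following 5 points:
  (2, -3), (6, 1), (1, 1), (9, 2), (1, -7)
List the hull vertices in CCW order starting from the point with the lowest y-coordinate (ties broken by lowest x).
Hull (CCW) = [(1, -7), (9, 2), (1, 1)]

Graham scan procedure:
  1. Find the pivot p₀ = point with lowest y (tie → lowest x): (1, -7).
  2. Sort the remaining points by polar angle around p₀.
  3. Walk through sorted points, maintaining a stack; pop the top while the last three entries make a non-left turn (cross product ≤ 0).
  4. Final stack is the convex hull in CCW order: (1, -7), (9, 2), (1, 1).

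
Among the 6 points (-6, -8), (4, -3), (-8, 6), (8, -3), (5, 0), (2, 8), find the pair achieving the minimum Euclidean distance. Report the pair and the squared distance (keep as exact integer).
Pair = ((4, -3), (5, 0)); squared distance = 10

Compute all C(6, 2) = 15 pairwise squared distances (x_i − x_j)² + (y_i − y_j)². The minimum is 10, attained by the pair ((4, -3), (5, 0)).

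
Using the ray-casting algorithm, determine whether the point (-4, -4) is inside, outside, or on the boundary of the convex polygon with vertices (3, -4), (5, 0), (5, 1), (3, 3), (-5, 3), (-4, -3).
The point (-4, -4) lies strictly outside the polygon

Cast a horizontal ray to the right from the query point and count how many polygon edges it crosses (each edge strictly once or zero times, handled with the usual half-open convention). 
Parity of crossings → even ⇒ outside.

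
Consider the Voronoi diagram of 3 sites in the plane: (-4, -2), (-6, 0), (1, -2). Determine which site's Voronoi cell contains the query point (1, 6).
Nearest site = (1, -2)

The Voronoi cell of site s contains exactly those query points closer to s than to any other site. Compute squared distances from q = (1, 6) to each site:
  (1 − 1)² + (-2 − 6)² = 64
  (-6 − 1)² + (0 − 6)² = 85
  (-4 − 1)² + (-2 − 6)² = 89
Minimum is attained by (1, -2), so q lies in its Voronoi cell.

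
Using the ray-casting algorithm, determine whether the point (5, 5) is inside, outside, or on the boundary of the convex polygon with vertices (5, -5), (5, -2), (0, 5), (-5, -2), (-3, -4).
The point (5, 5) lies strictly outside the polygon

Cast a horizontal ray to the right from the query point and count how many polygon edges it crosses (each edge strictly once or zero times, handled with the usual half-open convention). 
Parity of crossings → even ⇒ outside.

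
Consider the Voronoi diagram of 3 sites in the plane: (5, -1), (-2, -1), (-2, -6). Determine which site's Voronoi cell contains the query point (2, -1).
Nearest site = (5, -1)

The Voronoi cell of site s contains exactly those query points closer to s than to any other site. Compute squared distances from q = (2, -1) to each site:
  (5 − 2)² + (-1 − -1)² = 9
  (-2 − 2)² + (-1 − -1)² = 16
  (-2 − 2)² + (-6 − -1)² = 41
Minimum is attained by (5, -1), so q lies in its Voronoi cell.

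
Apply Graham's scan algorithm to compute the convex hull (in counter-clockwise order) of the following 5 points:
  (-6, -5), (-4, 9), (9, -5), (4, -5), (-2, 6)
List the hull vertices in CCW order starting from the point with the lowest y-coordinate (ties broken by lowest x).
Hull (CCW) = [(-6, -5), (9, -5), (-4, 9)]

Graham scan procedure:
  1. Find the pivot p₀ = point with lowest y (tie → lowest x): (-6, -5).
  2. Sort the remaining points by polar angle around p₀.
  3. Walk through sorted points, maintaining a stack; pop the top while the last three entries make a non-left turn (cross product ≤ 0).
  4. Final stack is the convex hull in CCW order: (-6, -5), (9, -5), (-4, 9).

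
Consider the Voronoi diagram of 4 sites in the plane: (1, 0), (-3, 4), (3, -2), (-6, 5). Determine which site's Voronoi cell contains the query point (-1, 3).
Nearest site = (-3, 4)

The Voronoi cell of site s contains exactly those query points closer to s than to any other site. Compute squared distances from q = (-1, 3) to each site:
  (-3 − -1)² + (4 − 3)² = 5
  (1 − -1)² + (0 − 3)² = 13
  (-6 − -1)² + (5 − 3)² = 29
  (3 − -1)² + (-2 − 3)² = 41
Minimum is attained by (-3, 4), so q lies in its Voronoi cell.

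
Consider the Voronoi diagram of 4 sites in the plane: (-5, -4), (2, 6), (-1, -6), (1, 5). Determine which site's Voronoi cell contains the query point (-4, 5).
Nearest site = (1, 5)

The Voronoi cell of site s contains exactly those query points closer to s than to any other site. Compute squared distances from q = (-4, 5) to each site:
  (1 − -4)² + (5 − 5)² = 25
  (2 − -4)² + (6 − 5)² = 37
  (-5 − -4)² + (-4 − 5)² = 82
  (-1 − -4)² + (-6 − 5)² = 130
Minimum is attained by (1, 5), so q lies in its Voronoi cell.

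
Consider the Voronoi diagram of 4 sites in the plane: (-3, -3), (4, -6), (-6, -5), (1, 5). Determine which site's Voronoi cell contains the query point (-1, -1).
Nearest site = (-3, -3)

The Voronoi cell of site s contains exactly those query points closer to s than to any other site. Compute squared distances from q = (-1, -1) to each site:
  (-3 − -1)² + (-3 − -1)² = 8
  (1 − -1)² + (5 − -1)² = 40
  (-6 − -1)² + (-5 − -1)² = 41
  (4 − -1)² + (-6 − -1)² = 50
Minimum is attained by (-3, -3), so q lies in its Voronoi cell.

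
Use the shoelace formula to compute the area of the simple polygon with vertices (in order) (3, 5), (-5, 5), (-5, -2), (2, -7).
Area = 145/2

Shoelace formula: Area = (1/2) |Σ_i (x_i · y_{i+1} − x_{i+1} · y_i)| (indices mod n). Compute each cross term:
  (3)(5) − (-5)(5) = 40
  (-5)(-2) − (-5)(5) = 35
  (-5)(-7) − (2)(-2) = 39
  (2)(5) − (3)(-7) = 31
Sum = 145, so (signed) Area = 145/2 = 145/2, |Area| = 145/2.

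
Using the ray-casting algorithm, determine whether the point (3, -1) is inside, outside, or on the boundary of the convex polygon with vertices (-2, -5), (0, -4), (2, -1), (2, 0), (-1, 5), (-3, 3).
The point (3, -1) lies strictly outside the polygon

Cast a horizontal ray to the right from the query point and count how many polygon edges it crosses (each edge strictly once or zero times, handled with the usual half-open convention). 
Parity of crossings → even ⇒ outside.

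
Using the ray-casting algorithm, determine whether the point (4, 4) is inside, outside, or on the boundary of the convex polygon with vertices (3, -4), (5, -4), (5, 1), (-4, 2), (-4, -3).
The point (4, 4) lies strictly outside the polygon

Cast a horizontal ray to the right from the query point and count how many polygon edges it crosses (each edge strictly once or zero times, handled with the usual half-open convention). 
Parity of crossings → even ⇒ outside.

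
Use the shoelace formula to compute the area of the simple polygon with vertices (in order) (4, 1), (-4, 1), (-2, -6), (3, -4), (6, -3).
Area = 93/2

Shoelace formula: Area = (1/2) |Σ_i (x_i · y_{i+1} − x_{i+1} · y_i)| (indices mod n). Compute each cross term:
  (4)(1) − (-4)(1) = 8
  (-4)(-6) − (-2)(1) = 26
  (-2)(-4) − (3)(-6) = 26
  (3)(-3) − (6)(-4) = 15
  (6)(1) − (4)(-3) = 18
Sum = 93, so (signed) Area = 93/2 = 93/2, |Area| = 93/2.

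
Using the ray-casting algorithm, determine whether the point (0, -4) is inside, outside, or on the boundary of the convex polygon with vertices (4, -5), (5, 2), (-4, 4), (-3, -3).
The point (0, -4) lies strictly outside the polygon

Cast a horizontal ray to the right from the query point and count how many polygon edges it crosses (each edge strictly once or zero times, handled with the usual half-open convention). 
Parity of crossings → even ⇒ outside.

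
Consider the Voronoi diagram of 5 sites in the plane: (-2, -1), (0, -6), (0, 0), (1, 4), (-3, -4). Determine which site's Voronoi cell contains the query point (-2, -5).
Nearest site = (-3, -4)

The Voronoi cell of site s contains exactly those query points closer to s than to any other site. Compute squared distances from q = (-2, -5) to each site:
  (-3 − -2)² + (-4 − -5)² = 2
  (0 − -2)² + (-6 − -5)² = 5
  (-2 − -2)² + (-1 − -5)² = 16
  (0 − -2)² + (0 − -5)² = 29
  (1 − -2)² + (4 − -5)² = 90
Minimum is attained by (-3, -4), so q lies in its Voronoi cell.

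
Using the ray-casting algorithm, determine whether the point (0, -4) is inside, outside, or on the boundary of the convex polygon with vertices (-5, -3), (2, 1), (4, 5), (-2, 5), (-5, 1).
The point (0, -4) lies strictly outside the polygon

Cast a horizontal ray to the right from the query point and count how many polygon edges it crosses (each edge strictly once or zero times, handled with the usual half-open convention). 
Parity of crossings → even ⇒ outside.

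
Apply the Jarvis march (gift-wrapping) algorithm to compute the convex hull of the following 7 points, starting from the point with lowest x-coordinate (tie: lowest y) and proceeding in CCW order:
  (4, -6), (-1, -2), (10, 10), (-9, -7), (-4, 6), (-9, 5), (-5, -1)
Hull (CCW) = [(-9, -7), (4, -6), (10, 10), (-9, 5)]

Jarvis march: at each step, from the current hull vertex p, select the next vertex q as the point such that every other point lies strictly to the left of (or on) the directed line p → q. (Equivalently: for every other point r, the cross product (q − p) × (r − p) ≥ 0.)
Starting point (lowest x, tie lowest y): (-9, -7). Wrap until returning to start. Resulting hull: (-9, -7), (4, -6), (10, 10), (-9, 5).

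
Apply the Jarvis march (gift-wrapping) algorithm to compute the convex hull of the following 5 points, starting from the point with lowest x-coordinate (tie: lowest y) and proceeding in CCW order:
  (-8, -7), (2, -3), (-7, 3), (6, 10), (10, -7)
Hull (CCW) = [(-8, -7), (10, -7), (6, 10), (-7, 3)]

Jarvis march: at each step, from the current hull vertex p, select the next vertex q as the point such that every other point lies strictly to the left of (or on) the directed line p → q. (Equivalently: for every other point r, the cross product (q − p) × (r − p) ≥ 0.)
Starting point (lowest x, tie lowest y): (-8, -7). Wrap until returning to start. Resulting hull: (-8, -7), (10, -7), (6, 10), (-7, 3).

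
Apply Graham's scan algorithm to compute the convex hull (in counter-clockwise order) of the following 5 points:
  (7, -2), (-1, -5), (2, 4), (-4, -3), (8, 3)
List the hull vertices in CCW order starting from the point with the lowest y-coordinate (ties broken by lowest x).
Hull (CCW) = [(-1, -5), (7, -2), (8, 3), (2, 4), (-4, -3)]

Graham scan procedure:
  1. Find the pivot p₀ = point with lowest y (tie → lowest x): (-1, -5).
  2. Sort the remaining points by polar angle around p₀.
  3. Walk through sorted points, maintaining a stack; pop the top while the last three entries make a non-left turn (cross product ≤ 0).
  4. Final stack is the convex hull in CCW order: (-1, -5), (7, -2), (8, 3), (2, 4), (-4, -3).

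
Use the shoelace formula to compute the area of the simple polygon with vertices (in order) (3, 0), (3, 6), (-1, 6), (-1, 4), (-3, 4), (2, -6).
Area = 40

Shoelace formula: Area = (1/2) |Σ_i (x_i · y_{i+1} − x_{i+1} · y_i)| (indices mod n). Compute each cross term:
  (3)(6) − (3)(0) = 18
  (3)(6) − (-1)(6) = 24
  (-1)(4) − (-1)(6) = 2
  (-1)(4) − (-3)(4) = 8
  (-3)(-6) − (2)(4) = 10
  (2)(0) − (3)(-6) = 18
Sum = 80, so (signed) Area = 80/2 = 40, |Area| = 40.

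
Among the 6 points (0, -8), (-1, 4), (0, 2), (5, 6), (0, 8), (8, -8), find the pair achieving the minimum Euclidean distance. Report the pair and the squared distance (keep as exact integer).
Pair = ((-1, 4), (0, 2)); squared distance = 5

Compute all C(6, 2) = 15 pairwise squared distances (x_i − x_j)² + (y_i − y_j)². The minimum is 5, attained by the pair ((-1, 4), (0, 2)).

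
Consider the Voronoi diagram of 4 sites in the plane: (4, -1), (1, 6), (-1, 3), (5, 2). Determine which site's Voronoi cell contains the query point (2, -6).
Nearest site = (4, -1)

The Voronoi cell of site s contains exactly those query points closer to s than to any other site. Compute squared distances from q = (2, -6) to each site:
  (4 − 2)² + (-1 − -6)² = 29
  (5 − 2)² + (2 − -6)² = 73
  (-1 − 2)² + (3 − -6)² = 90
  (1 − 2)² + (6 − -6)² = 145
Minimum is attained by (4, -1), so q lies in its Voronoi cell.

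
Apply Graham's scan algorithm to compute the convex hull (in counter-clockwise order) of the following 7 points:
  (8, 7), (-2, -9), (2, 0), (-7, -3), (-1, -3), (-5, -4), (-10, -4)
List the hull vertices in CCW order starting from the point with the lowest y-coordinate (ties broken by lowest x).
Hull (CCW) = [(-2, -9), (8, 7), (-10, -4)]

Graham scan procedure:
  1. Find the pivot p₀ = point with lowest y (tie → lowest x): (-2, -9).
  2. Sort the remaining points by polar angle around p₀.
  3. Walk through sorted points, maintaining a stack; pop the top while the last three entries make a non-left turn (cross product ≤ 0).
  4. Final stack is the convex hull in CCW order: (-2, -9), (8, 7), (-10, -4).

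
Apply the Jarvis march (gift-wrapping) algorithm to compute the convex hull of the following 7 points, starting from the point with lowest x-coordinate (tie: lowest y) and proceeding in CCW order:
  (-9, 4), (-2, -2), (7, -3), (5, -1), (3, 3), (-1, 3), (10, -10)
Hull (CCW) = [(-9, 4), (-2, -2), (10, -10), (7, -3), (3, 3)]

Jarvis march: at each step, from the current hull vertex p, select the next vertex q as the point such that every other point lies strictly to the left of (or on) the directed line p → q. (Equivalently: for every other point r, the cross product (q − p) × (r − p) ≥ 0.)
Starting point (lowest x, tie lowest y): (-9, 4). Wrap until returning to start. Resulting hull: (-9, 4), (-2, -2), (10, -10), (7, -3), (3, 3).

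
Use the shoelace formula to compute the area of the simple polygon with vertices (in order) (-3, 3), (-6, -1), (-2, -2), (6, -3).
Area = 29

Shoelace formula: Area = (1/2) |Σ_i (x_i · y_{i+1} − x_{i+1} · y_i)| (indices mod n). Compute each cross term:
  (-3)(-1) − (-6)(3) = 21
  (-6)(-2) − (-2)(-1) = 10
  (-2)(-3) − (6)(-2) = 18
  (6)(3) − (-3)(-3) = 9
Sum = 58, so (signed) Area = 58/2 = 29, |Area| = 29.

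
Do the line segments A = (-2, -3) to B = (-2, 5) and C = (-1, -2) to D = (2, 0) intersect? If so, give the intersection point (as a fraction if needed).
No (intersection of containing lines falls outside at least one segment)

Parametrize and solve: t = 1/24, s = -1/3. At least one of these is outside [0, 1], so the segments do not intersect.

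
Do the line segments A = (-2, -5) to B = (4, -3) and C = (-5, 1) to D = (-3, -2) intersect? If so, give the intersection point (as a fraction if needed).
No (intersection of containing lines falls outside at least one segment)

Parametrize and solve: t = 3/22, s = 21/11. At least one of these is outside [0, 1], so the segments do not intersect.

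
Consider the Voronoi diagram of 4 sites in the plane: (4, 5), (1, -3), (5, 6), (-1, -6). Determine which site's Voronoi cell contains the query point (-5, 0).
Nearest site = (1, -3)

The Voronoi cell of site s contains exactly those query points closer to s than to any other site. Compute squared distances from q = (-5, 0) to each site:
  (1 − -5)² + (-3 − 0)² = 45
  (-1 − -5)² + (-6 − 0)² = 52
  (4 − -5)² + (5 − 0)² = 106
  (5 − -5)² + (6 − 0)² = 136
Minimum is attained by (1, -3), so q lies in its Voronoi cell.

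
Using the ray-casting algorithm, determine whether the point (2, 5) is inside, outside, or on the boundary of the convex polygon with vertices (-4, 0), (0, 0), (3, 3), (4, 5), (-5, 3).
The point (2, 5) lies strictly outside the polygon

Cast a horizontal ray to the right from the query point and count how many polygon edges it crosses (each edge strictly once or zero times, handled with the usual half-open convention). 
Parity of crossings → even ⇒ outside.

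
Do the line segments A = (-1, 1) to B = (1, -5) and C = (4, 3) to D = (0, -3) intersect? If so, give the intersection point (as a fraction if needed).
Yes; intersection at (2/9, -8/3) (t = 11/18 on AB, s = 17/18 on CD)

Parametrize AB as A + t(B − A) = (-1 + 2 t, 1 + -6 t) and CD as C + s(D − C) = (4 + -4 s, 3 + -6 s). Solve the linear system for (t, s). Determinant = 36 ≠ 0, so a unique intersection of the containing lines exists. Solution: t = 11/18, s = 17/18 — both in [0, 1], so the segments cross. Intersection point: (2/9, -8/3).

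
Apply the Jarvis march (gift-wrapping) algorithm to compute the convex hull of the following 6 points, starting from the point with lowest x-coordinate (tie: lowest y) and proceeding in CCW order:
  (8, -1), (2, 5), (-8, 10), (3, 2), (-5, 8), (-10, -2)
Hull (CCW) = [(-10, -2), (8, -1), (2, 5), (-8, 10)]

Jarvis march: at each step, from the current hull vertex p, select the next vertex q as the point such that every other point lies strictly to the left of (or on) the directed line p → q. (Equivalently: for every other point r, the cross product (q − p) × (r − p) ≥ 0.)
Starting point (lowest x, tie lowest y): (-10, -2). Wrap until returning to start. Resulting hull: (-10, -2), (8, -1), (2, 5), (-8, 10).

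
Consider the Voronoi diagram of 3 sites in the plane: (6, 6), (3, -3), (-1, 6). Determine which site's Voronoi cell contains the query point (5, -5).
Nearest site = (3, -3)

The Voronoi cell of site s contains exactly those query points closer to s than to any other site. Compute squared distances from q = (5, -5) to each site:
  (3 − 5)² + (-3 − -5)² = 8
  (6 − 5)² + (6 − -5)² = 122
  (-1 − 5)² + (6 − -5)² = 157
Minimum is attained by (3, -3), so q lies in its Voronoi cell.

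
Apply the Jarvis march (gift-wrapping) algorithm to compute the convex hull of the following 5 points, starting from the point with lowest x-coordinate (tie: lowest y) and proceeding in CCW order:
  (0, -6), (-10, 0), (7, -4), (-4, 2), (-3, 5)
Hull (CCW) = [(-10, 0), (0, -6), (7, -4), (-3, 5)]

Jarvis march: at each step, from the current hull vertex p, select the next vertex q as the point such that every other point lies strictly to the left of (or on) the directed line p → q. (Equivalently: for every other point r, the cross product (q − p) × (r − p) ≥ 0.)
Starting point (lowest x, tie lowest y): (-10, 0). Wrap until returning to start. Resulting hull: (-10, 0), (0, -6), (7, -4), (-3, 5).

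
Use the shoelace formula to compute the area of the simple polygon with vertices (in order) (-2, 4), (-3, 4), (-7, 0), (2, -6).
Area = 35

Shoelace formula: Area = (1/2) |Σ_i (x_i · y_{i+1} − x_{i+1} · y_i)| (indices mod n). Compute each cross term:
  (-2)(4) − (-3)(4) = 4
  (-3)(0) − (-7)(4) = 28
  (-7)(-6) − (2)(0) = 42
  (2)(4) − (-2)(-6) = -4
Sum = 70, so (signed) Area = 70/2 = 35, |Area| = 35.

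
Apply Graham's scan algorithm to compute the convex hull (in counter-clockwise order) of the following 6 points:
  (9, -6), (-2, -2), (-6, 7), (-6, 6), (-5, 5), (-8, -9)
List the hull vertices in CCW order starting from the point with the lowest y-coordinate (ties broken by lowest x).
Hull (CCW) = [(-8, -9), (9, -6), (-6, 7)]

Graham scan procedure:
  1. Find the pivot p₀ = point with lowest y (tie → lowest x): (-8, -9).
  2. Sort the remaining points by polar angle around p₀.
  3. Walk through sorted points, maintaining a stack; pop the top while the last three entries make a non-left turn (cross product ≤ 0).
  4. Final stack is the convex hull in CCW order: (-8, -9), (9, -6), (-6, 7).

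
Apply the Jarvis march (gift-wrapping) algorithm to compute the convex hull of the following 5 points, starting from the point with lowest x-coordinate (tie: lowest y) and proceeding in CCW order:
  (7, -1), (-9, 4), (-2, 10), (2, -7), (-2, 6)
Hull (CCW) = [(-9, 4), (2, -7), (7, -1), (-2, 10)]

Jarvis march: at each step, from the current hull vertex p, select the next vertex q as the point such that every other point lies strictly to the left of (or on) the directed line p → q. (Equivalently: for every other point r, the cross product (q − p) × (r − p) ≥ 0.)
Starting point (lowest x, tie lowest y): (-9, 4). Wrap until returning to start. Resulting hull: (-9, 4), (2, -7), (7, -1), (-2, 10).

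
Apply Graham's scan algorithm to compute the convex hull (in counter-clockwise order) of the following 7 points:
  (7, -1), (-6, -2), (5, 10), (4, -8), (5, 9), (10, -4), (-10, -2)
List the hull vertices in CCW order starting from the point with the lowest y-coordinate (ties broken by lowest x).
Hull (CCW) = [(4, -8), (10, -4), (5, 10), (-10, -2)]

Graham scan procedure:
  1. Find the pivot p₀ = point with lowest y (tie → lowest x): (4, -8).
  2. Sort the remaining points by polar angle around p₀.
  3. Walk through sorted points, maintaining a stack; pop the top while the last three entries make a non-left turn (cross product ≤ 0).
  4. Final stack is the convex hull in CCW order: (4, -8), (10, -4), (5, 10), (-10, -2).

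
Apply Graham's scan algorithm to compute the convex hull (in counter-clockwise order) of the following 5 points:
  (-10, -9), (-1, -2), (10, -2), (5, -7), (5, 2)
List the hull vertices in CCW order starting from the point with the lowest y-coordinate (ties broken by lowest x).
Hull (CCW) = [(-10, -9), (5, -7), (10, -2), (5, 2), (-1, -2)]

Graham scan procedure:
  1. Find the pivot p₀ = point with lowest y (tie → lowest x): (-10, -9).
  2. Sort the remaining points by polar angle around p₀.
  3. Walk through sorted points, maintaining a stack; pop the top while the last three entries make a non-left turn (cross product ≤ 0).
  4. Final stack is the convex hull in CCW order: (-10, -9), (5, -7), (10, -2), (5, 2), (-1, -2).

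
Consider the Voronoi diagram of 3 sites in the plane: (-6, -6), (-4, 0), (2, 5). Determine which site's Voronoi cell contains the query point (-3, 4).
Nearest site = (-4, 0)

The Voronoi cell of site s contains exactly those query points closer to s than to any other site. Compute squared distances from q = (-3, 4) to each site:
  (-4 − -3)² + (0 − 4)² = 17
  (2 − -3)² + (5 − 4)² = 26
  (-6 − -3)² + (-6 − 4)² = 109
Minimum is attained by (-4, 0), so q lies in its Voronoi cell.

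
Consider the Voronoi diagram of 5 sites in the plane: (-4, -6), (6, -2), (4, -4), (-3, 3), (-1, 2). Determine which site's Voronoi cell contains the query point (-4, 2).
Nearest site = (-3, 3)

The Voronoi cell of site s contains exactly those query points closer to s than to any other site. Compute squared distances from q = (-4, 2) to each site:
  (-3 − -4)² + (3 − 2)² = 2
  (-1 − -4)² + (2 − 2)² = 9
  (-4 − -4)² + (-6 − 2)² = 64
  (4 − -4)² + (-4 − 2)² = 100
  (6 − -4)² + (-2 − 2)² = 116
Minimum is attained by (-3, 3), so q lies in its Voronoi cell.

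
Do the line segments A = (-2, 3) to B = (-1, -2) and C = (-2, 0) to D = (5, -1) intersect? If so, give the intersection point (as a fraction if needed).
Yes; intersection at (-47/34, -3/34) (t = 21/34 on AB, s = 3/34 on CD)

Parametrize AB as A + t(B − A) = (-2 + 1 t, 3 + -5 t) and CD as C + s(D − C) = (-2 + 7 s, 0 + -1 s). Solve the linear system for (t, s). Determinant = -34 ≠ 0, so a unique intersection of the containing lines exists. Solution: t = 21/34, s = 3/34 — both in [0, 1], so the segments cross. Intersection point: (-47/34, -3/34).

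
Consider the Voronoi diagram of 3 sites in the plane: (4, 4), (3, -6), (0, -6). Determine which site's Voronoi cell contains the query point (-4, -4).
Nearest site = (0, -6)

The Voronoi cell of site s contains exactly those query points closer to s than to any other site. Compute squared distances from q = (-4, -4) to each site:
  (0 − -4)² + (-6 − -4)² = 20
  (3 − -4)² + (-6 − -4)² = 53
  (4 − -4)² + (4 − -4)² = 128
Minimum is attained by (0, -6), so q lies in its Voronoi cell.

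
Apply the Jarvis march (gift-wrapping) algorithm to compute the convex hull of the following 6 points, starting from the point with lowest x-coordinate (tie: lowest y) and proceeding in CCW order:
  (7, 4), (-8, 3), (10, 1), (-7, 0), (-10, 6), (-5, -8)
Hull (CCW) = [(-10, 6), (-5, -8), (10, 1), (7, 4)]

Jarvis march: at each step, from the current hull vertex p, select the next vertex q as the point such that every other point lies strictly to the left of (or on) the directed line p → q. (Equivalently: for every other point r, the cross product (q − p) × (r − p) ≥ 0.)
Starting point (lowest x, tie lowest y): (-10, 6). Wrap until returning to start. Resulting hull: (-10, 6), (-5, -8), (10, 1), (7, 4).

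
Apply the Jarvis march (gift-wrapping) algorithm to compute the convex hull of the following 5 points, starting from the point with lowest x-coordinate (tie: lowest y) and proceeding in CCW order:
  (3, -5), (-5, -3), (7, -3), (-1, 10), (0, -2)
Hull (CCW) = [(-5, -3), (3, -5), (7, -3), (-1, 10)]

Jarvis march: at each step, from the current hull vertex p, select the next vertex q as the point such that every other point lies strictly to the left of (or on) the directed line p → q. (Equivalently: for every other point r, the cross product (q − p) × (r − p) ≥ 0.)
Starting point (lowest x, tie lowest y): (-5, -3). Wrap until returning to start. Resulting hull: (-5, -3), (3, -5), (7, -3), (-1, 10).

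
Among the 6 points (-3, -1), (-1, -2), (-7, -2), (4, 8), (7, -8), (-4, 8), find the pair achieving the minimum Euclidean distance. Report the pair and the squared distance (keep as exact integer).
Pair = ((-3, -1), (-1, -2)); squared distance = 5

Compute all C(6, 2) = 15 pairwise squared distances (x_i − x_j)² + (y_i − y_j)². The minimum is 5, attained by the pair ((-3, -1), (-1, -2)).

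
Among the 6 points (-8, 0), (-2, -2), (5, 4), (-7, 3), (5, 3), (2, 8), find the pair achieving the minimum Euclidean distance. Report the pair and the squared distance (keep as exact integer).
Pair = ((5, 4), (5, 3)); squared distance = 1

Compute all C(6, 2) = 15 pairwise squared distances (x_i − x_j)² + (y_i − y_j)². The minimum is 1, attained by the pair ((5, 4), (5, 3)).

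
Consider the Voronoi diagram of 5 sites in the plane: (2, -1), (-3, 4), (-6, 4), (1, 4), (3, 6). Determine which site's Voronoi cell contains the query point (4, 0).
Nearest site = (2, -1)

The Voronoi cell of site s contains exactly those query points closer to s than to any other site. Compute squared distances from q = (4, 0) to each site:
  (2 − 4)² + (-1 − 0)² = 5
  (1 − 4)² + (4 − 0)² = 25
  (3 − 4)² + (6 − 0)² = 37
  (-3 − 4)² + (4 − 0)² = 65
  (-6 − 4)² + (4 − 0)² = 116
Minimum is attained by (2, -1), so q lies in its Voronoi cell.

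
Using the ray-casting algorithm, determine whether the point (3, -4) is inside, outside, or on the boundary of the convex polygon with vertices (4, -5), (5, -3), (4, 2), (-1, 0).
The point (3, -4) lies on the polygon boundary

Boundary check: the query satisfies the collinearity and bounding-box conditions for some polygon edge, so it lies exactly on the boundary.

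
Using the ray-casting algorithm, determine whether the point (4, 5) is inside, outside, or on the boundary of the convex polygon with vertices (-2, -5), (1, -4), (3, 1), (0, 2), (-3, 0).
The point (4, 5) lies strictly outside the polygon

Cast a horizontal ray to the right from the query point and count how many polygon edges it crosses (each edge strictly once or zero times, handled with the usual half-open convention). 
Parity of crossings → even ⇒ outside.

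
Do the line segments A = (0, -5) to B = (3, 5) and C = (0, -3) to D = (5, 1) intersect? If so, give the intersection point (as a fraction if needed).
Yes; intersection at (15/19, -45/19) (t = 5/19 on AB, s = 3/19 on CD)

Parametrize AB as A + t(B − A) = (0 + 3 t, -5 + 10 t) and CD as C + s(D − C) = (0 + 5 s, -3 + 4 s). Solve the linear system for (t, s). Determinant = 38 ≠ 0, so a unique intersection of the containing lines exists. Solution: t = 5/19, s = 3/19 — both in [0, 1], so the segments cross. Intersection point: (15/19, -45/19).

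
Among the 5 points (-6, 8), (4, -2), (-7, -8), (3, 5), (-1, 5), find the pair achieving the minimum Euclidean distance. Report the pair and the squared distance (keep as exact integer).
Pair = ((3, 5), (-1, 5)); squared distance = 16

Compute all C(5, 2) = 10 pairwise squared distances (x_i − x_j)² + (y_i − y_j)². The minimum is 16, attained by the pair ((3, 5), (-1, 5)).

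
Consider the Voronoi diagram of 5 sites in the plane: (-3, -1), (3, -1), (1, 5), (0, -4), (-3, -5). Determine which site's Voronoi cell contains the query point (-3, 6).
Nearest site = (1, 5)

The Voronoi cell of site s contains exactly those query points closer to s than to any other site. Compute squared distances from q = (-3, 6) to each site:
  (1 − -3)² + (5 − 6)² = 17
  (-3 − -3)² + (-1 − 6)² = 49
  (3 − -3)² + (-1 − 6)² = 85
  (0 − -3)² + (-4 − 6)² = 109
  (-3 − -3)² + (-5 − 6)² = 121
Minimum is attained by (1, 5), so q lies in its Voronoi cell.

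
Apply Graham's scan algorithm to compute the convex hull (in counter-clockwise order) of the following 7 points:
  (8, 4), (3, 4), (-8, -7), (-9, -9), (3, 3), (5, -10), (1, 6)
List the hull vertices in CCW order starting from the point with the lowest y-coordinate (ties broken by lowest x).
Hull (CCW) = [(5, -10), (8, 4), (1, 6), (-8, -7), (-9, -9)]

Graham scan procedure:
  1. Find the pivot p₀ = point with lowest y (tie → lowest x): (5, -10).
  2. Sort the remaining points by polar angle around p₀.
  3. Walk through sorted points, maintaining a stack; pop the top while the last three entries make a non-left turn (cross product ≤ 0).
  4. Final stack is the convex hull in CCW order: (5, -10), (8, 4), (1, 6), (-8, -7), (-9, -9).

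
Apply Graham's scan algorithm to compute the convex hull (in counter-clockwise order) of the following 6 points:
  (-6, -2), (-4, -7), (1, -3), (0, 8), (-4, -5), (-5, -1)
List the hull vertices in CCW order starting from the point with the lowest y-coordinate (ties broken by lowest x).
Hull (CCW) = [(-4, -7), (1, -3), (0, 8), (-6, -2)]

Graham scan procedure:
  1. Find the pivot p₀ = point with lowest y (tie → lowest x): (-4, -7).
  2. Sort the remaining points by polar angle around p₀.
  3. Walk through sorted points, maintaining a stack; pop the top while the last three entries make a non-left turn (cross product ≤ 0).
  4. Final stack is the convex hull in CCW order: (-4, -7), (1, -3), (0, 8), (-6, -2).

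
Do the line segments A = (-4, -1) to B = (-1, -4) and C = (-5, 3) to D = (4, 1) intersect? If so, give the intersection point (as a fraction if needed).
No (intersection of containing lines falls outside at least one segment)

Parametrize and solve: t = -34/21, s = -3/7. At least one of these is outside [0, 1], so the segments do not intersect.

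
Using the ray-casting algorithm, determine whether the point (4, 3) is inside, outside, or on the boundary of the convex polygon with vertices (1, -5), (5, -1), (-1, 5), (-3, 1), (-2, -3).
The point (4, 3) lies strictly outside the polygon

Cast a horizontal ray to the right from the query point and count how many polygon edges it crosses (each edge strictly once or zero times, handled with the usual half-open convention). 
Parity of crossings → even ⇒ outside.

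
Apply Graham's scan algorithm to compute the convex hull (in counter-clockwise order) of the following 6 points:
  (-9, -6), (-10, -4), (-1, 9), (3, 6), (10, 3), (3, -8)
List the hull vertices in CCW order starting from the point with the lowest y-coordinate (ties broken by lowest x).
Hull (CCW) = [(3, -8), (10, 3), (-1, 9), (-10, -4), (-9, -6)]

Graham scan procedure:
  1. Find the pivot p₀ = point with lowest y (tie → lowest x): (3, -8).
  2. Sort the remaining points by polar angle around p₀.
  3. Walk through sorted points, maintaining a stack; pop the top while the last three entries make a non-left turn (cross product ≤ 0).
  4. Final stack is the convex hull in CCW order: (3, -8), (10, 3), (-1, 9), (-10, -4), (-9, -6).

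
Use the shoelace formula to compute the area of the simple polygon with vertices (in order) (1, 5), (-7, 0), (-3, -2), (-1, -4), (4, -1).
Area = 97/2

Shoelace formula: Area = (1/2) |Σ_i (x_i · y_{i+1} − x_{i+1} · y_i)| (indices mod n). Compute each cross term:
  (1)(0) − (-7)(5) = 35
  (-7)(-2) − (-3)(0) = 14
  (-3)(-4) − (-1)(-2) = 10
  (-1)(-1) − (4)(-4) = 17
  (4)(5) − (1)(-1) = 21
Sum = 97, so (signed) Area = 97/2 = 97/2, |Area| = 97/2.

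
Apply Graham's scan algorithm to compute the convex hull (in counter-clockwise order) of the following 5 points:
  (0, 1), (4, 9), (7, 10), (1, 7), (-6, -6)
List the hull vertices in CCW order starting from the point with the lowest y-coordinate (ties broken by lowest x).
Hull (CCW) = [(-6, -6), (0, 1), (7, 10), (4, 9), (1, 7)]

Graham scan procedure:
  1. Find the pivot p₀ = point with lowest y (tie → lowest x): (-6, -6).
  2. Sort the remaining points by polar angle around p₀.
  3. Walk through sorted points, maintaining a stack; pop the top while the last three entries make a non-left turn (cross product ≤ 0).
  4. Final stack is the convex hull in CCW order: (-6, -6), (0, 1), (7, 10), (4, 9), (1, 7).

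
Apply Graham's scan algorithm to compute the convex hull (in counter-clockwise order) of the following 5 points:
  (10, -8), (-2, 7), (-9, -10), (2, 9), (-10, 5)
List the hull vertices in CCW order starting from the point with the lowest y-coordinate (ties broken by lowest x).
Hull (CCW) = [(-9, -10), (10, -8), (2, 9), (-10, 5)]

Graham scan procedure:
  1. Find the pivot p₀ = point with lowest y (tie → lowest x): (-9, -10).
  2. Sort the remaining points by polar angle around p₀.
  3. Walk through sorted points, maintaining a stack; pop the top while the last three entries make a non-left turn (cross product ≤ 0).
  4. Final stack is the convex hull in CCW order: (-9, -10), (10, -8), (2, 9), (-10, 5).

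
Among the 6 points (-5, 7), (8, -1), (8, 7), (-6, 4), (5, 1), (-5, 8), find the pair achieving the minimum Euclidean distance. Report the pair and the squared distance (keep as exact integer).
Pair = ((-5, 7), (-5, 8)); squared distance = 1

Compute all C(6, 2) = 15 pairwise squared distances (x_i − x_j)² + (y_i − y_j)². The minimum is 1, attained by the pair ((-5, 7), (-5, 8)).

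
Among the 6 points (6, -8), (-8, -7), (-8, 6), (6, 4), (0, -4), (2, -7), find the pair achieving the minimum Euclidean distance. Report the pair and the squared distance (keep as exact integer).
Pair = ((0, -4), (2, -7)); squared distance = 13

Compute all C(6, 2) = 15 pairwise squared distances (x_i − x_j)² + (y_i − y_j)². The minimum is 13, attained by the pair ((0, -4), (2, -7)).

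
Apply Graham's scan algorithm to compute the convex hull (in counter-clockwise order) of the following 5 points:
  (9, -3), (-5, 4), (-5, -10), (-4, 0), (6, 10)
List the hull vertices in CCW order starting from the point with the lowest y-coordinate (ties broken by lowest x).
Hull (CCW) = [(-5, -10), (9, -3), (6, 10), (-5, 4)]

Graham scan procedure:
  1. Find the pivot p₀ = point with lowest y (tie → lowest x): (-5, -10).
  2. Sort the remaining points by polar angle around p₀.
  3. Walk through sorted points, maintaining a stack; pop the top while the last three entries make a non-left turn (cross product ≤ 0).
  4. Final stack is the convex hull in CCW order: (-5, -10), (9, -3), (6, 10), (-5, 4).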